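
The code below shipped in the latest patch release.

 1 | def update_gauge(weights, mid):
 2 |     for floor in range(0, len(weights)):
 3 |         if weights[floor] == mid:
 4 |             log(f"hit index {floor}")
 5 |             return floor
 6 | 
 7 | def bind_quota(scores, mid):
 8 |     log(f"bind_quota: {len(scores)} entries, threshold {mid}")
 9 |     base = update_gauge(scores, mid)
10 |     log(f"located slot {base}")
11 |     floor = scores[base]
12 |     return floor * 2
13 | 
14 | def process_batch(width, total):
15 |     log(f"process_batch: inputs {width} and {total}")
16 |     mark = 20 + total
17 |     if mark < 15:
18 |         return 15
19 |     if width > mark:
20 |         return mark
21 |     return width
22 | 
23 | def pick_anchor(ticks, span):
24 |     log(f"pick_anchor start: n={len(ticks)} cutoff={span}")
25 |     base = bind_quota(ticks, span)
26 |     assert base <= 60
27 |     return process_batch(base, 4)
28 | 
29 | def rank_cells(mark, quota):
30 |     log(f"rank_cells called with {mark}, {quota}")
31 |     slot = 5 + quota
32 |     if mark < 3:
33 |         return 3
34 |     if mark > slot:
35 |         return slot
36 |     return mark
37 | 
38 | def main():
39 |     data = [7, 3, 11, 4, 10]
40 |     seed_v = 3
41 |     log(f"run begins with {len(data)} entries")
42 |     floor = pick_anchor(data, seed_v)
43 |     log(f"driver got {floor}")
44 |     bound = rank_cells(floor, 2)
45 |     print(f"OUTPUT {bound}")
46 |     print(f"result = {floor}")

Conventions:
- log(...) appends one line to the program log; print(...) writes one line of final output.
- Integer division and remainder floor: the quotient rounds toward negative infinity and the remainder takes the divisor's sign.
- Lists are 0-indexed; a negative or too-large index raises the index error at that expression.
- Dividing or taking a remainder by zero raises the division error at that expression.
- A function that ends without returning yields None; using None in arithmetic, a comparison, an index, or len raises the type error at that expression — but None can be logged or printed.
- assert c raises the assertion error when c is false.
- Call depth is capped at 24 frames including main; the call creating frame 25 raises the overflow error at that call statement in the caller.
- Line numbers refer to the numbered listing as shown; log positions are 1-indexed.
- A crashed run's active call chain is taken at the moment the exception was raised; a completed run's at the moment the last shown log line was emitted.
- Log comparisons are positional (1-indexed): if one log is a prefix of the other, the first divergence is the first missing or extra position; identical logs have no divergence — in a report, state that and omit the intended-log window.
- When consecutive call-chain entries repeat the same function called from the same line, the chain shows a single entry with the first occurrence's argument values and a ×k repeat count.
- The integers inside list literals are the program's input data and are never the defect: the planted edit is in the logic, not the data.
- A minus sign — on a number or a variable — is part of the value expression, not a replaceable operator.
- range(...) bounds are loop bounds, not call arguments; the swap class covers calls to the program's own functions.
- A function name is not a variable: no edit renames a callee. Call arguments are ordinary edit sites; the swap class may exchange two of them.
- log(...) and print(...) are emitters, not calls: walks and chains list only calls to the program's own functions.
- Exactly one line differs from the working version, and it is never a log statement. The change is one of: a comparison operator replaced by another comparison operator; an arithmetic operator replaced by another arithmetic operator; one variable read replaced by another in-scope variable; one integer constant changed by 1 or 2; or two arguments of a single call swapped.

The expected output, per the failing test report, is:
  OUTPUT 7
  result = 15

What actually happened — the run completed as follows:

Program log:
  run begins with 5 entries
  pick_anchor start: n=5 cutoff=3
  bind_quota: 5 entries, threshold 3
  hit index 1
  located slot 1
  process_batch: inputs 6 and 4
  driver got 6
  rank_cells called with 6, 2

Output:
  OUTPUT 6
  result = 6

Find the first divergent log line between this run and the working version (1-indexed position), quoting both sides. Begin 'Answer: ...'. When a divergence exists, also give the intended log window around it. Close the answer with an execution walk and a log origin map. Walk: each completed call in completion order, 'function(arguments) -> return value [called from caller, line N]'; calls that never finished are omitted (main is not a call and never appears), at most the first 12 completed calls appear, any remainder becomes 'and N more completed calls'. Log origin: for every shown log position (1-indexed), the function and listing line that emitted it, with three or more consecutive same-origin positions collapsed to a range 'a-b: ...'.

Answer: at position 7 the run shows 'driver got 6' where the working version logs 'driver got 15'.
Intended log window:
  5: located slot 1
  6: process_batch: inputs 6 and 4
  7: driver got 15
  8: rank_cells called with 15, 2
Execution walk:
  update_gauge([7, 3, 11, 4, 10], 3) -> 1  [called from bind_quota, line 9]
  bind_quota([7, 3, 11, 4, 10], 3) -> 6  [called from pick_anchor, line 25]
  process_batch(6, 4) -> 6  [called from pick_anchor, line 27]
  pick_anchor([7, 3, 11, 4, 10], 3) -> 6  [called from main, line 42]
  rank_cells(6, 2) -> 6  [called from main, line 44]
Log line origins:
  1 — main, line 41
  2 — pick_anchor, line 24
  3 — bind_quota, line 8
  4 — update_gauge, line 4
  5 — bind_quota, line 10
  6 — process_batch, line 15
  7 — main, line 43
  8 — rank_cells, line 30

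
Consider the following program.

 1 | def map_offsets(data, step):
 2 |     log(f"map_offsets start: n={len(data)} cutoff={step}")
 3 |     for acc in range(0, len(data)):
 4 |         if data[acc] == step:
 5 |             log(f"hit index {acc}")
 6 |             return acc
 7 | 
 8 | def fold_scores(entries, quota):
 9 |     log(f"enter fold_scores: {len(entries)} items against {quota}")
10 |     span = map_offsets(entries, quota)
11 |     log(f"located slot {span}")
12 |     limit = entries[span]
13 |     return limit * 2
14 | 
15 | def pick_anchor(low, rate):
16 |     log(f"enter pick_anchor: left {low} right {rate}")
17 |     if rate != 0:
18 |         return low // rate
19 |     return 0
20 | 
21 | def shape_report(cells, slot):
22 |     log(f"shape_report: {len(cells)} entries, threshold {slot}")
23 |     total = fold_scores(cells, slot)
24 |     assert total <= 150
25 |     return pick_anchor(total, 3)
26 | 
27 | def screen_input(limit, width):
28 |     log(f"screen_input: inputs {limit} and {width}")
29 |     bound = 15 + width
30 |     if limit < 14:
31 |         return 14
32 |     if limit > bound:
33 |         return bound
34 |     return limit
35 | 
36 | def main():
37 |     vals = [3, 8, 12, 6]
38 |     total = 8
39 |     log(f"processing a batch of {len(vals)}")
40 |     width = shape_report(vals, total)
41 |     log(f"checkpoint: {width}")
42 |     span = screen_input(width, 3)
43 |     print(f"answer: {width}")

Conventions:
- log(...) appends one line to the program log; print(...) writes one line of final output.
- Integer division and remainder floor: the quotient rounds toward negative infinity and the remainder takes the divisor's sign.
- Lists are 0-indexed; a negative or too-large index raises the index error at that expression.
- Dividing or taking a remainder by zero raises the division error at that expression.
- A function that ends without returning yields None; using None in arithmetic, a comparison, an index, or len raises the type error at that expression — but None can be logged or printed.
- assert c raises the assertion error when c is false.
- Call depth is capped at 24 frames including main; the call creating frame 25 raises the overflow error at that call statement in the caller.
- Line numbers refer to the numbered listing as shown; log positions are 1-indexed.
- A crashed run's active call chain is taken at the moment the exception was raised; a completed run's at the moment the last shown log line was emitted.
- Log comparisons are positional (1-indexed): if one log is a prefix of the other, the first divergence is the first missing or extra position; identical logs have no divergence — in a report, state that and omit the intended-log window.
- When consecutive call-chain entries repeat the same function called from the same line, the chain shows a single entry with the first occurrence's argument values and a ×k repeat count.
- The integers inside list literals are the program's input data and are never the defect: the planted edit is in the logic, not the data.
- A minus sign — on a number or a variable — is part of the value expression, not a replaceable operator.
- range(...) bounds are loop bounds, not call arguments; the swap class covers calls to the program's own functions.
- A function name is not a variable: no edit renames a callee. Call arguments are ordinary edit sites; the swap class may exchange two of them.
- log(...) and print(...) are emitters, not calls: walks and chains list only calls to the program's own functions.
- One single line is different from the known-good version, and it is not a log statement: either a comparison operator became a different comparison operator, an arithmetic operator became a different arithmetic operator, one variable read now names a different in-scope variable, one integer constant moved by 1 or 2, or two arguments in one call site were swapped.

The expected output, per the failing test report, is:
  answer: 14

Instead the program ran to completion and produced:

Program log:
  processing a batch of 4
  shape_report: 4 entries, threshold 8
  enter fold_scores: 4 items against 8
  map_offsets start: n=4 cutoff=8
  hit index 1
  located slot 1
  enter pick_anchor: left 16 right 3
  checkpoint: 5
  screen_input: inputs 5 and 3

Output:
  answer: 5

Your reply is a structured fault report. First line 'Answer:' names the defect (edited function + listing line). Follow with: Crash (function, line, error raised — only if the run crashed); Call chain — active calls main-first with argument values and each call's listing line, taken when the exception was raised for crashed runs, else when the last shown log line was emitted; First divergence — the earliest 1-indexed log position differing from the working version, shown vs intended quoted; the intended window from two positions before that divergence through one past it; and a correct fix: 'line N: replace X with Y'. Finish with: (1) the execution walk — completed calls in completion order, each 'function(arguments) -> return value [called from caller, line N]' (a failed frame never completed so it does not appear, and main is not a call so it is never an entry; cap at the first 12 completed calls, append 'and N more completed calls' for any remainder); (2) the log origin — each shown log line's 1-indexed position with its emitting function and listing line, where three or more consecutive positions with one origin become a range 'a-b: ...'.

Answer: the defect is in main at line 43.
The tell: Every logged value matches the working version; the printed result is what differs.
Call chain: main -> screen_input(5, 3) (called at line 42).
First divergence: none; the two logs match at every position.
Execution walk:
  map_offsets([3, 8, 12, 6], 8) -> 1  [called from fold_scores, line 10]
  fold_scores([3, 8, 12, 6], 8) -> 16  [called from shape_report, line 23]
  pick_anchor(16, 3) -> 5  [called from shape_report, line 25]
  shape_report([3, 8, 12, 6], 8) -> 5  [called from main, line 40]
  screen_input(5, 3) -> 14  [called from main, line 42]
Log origin:
  1: from main, line 39
  2: from shape_report, line 22
  3: from fold_scores, line 9
  4: from map_offsets, line 2
  5: from map_offsets, line 5
  6: from fold_scores, line 11
  7: from pick_anchor, line 16
  8: from main, line 41
  9: from screen_input, line 28
A correct fix: line 43: replace `width` with `span`.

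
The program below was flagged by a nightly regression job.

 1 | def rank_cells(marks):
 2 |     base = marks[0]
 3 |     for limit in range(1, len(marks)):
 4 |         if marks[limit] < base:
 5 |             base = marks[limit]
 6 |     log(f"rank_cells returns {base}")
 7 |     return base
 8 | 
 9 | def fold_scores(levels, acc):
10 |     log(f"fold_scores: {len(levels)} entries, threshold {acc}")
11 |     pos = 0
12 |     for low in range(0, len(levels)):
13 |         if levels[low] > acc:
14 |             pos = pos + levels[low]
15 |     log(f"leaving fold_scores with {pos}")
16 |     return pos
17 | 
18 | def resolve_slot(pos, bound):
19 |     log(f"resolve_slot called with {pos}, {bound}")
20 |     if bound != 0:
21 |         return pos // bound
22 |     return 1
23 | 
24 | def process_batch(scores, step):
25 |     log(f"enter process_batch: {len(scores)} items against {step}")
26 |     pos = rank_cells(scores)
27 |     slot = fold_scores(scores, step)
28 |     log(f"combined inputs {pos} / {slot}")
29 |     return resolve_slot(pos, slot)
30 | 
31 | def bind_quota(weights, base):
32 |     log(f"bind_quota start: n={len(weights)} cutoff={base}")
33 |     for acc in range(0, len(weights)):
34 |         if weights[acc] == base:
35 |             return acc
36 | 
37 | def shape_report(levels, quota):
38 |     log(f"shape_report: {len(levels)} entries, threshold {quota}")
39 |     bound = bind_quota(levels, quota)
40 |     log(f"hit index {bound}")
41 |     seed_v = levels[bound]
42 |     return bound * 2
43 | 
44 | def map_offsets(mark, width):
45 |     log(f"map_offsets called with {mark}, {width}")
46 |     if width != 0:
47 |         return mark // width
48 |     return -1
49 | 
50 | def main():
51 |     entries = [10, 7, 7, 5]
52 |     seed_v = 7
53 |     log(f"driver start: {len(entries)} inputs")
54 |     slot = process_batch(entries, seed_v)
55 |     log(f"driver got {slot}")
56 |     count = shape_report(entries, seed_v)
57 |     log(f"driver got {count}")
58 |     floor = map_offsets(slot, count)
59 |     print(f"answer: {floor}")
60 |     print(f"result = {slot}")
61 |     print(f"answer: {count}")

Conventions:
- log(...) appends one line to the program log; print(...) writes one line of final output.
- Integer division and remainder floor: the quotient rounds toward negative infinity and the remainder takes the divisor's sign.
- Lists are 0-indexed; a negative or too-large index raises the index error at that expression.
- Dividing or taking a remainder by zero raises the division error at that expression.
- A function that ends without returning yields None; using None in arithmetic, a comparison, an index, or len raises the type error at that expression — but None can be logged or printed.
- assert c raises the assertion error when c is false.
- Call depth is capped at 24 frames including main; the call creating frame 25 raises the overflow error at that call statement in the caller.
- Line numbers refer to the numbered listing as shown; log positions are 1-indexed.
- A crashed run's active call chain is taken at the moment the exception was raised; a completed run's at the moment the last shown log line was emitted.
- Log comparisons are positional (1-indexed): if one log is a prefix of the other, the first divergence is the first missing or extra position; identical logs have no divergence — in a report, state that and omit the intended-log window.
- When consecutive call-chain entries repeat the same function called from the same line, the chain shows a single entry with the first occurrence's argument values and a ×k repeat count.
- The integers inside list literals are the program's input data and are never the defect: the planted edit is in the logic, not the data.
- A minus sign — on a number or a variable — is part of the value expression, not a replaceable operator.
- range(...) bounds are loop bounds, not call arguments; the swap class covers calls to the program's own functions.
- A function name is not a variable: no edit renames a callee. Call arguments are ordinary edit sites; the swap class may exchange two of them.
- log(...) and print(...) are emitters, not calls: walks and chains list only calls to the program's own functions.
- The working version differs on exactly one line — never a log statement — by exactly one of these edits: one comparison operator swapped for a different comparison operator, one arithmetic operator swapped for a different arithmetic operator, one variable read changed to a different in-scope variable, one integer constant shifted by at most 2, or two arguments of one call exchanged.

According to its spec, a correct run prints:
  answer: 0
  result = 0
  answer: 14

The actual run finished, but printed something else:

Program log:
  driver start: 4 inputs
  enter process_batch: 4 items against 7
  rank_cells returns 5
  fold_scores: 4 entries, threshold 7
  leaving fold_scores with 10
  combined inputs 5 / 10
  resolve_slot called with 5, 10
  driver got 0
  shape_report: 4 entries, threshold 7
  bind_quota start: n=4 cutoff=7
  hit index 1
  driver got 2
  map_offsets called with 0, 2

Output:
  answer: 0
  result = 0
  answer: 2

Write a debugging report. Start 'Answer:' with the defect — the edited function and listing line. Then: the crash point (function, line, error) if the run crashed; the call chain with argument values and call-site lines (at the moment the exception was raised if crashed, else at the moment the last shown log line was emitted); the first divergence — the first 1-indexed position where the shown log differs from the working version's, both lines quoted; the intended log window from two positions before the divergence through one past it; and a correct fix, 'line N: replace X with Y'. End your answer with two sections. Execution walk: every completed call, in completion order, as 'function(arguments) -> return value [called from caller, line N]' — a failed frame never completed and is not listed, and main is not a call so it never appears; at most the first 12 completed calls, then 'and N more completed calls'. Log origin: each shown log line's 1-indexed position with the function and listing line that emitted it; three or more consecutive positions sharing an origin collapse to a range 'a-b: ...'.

Answer: the defect is in shape_report at line 42.
Key fact: The earliest visible damage is log position 12 — 'driver got 2' rather than the intended 'driver got 14'.
Call chain: main -> map_offsets(0, 2) (called at line 58).
First divergence: at position 12 the run shows 'driver got 2' where the working version logs 'driver got 14'.
Intended log window:
  10: bind_quota start: n=4 cutoff=7
  11: hit index 1
  12: driver got 14
  13: map_offsets called with 0, 14
Execution walk:
  rank_cells([10, 7, 7, 5]) -> 5  [called from process_batch, line 26]
  fold_scores([10, 7, 7, 5], 7) -> 10  [called from process_batch, line 27]
  resolve_slot(5, 10) -> 0  [called from process_batch, line 29]
  process_batch([10, 7, 7, 5], 7) -> 0  [called from main, line 54]
  bind_quota([10, 7, 7, 5], 7) -> 1  [called from shape_report, line 39]
  shape_report([10, 7, 7, 5], 7) -> 2  [called from main, line 56]
  map_offsets(0, 2) -> 0  [called from main, line 58]
Log origins:
  1: from main, line 53
  2: from process_batch, line 25
  3: from rank_cells, line 6
  4: from fold_scores, line 10
  5: from fold_scores, line 15
  6: from process_batch, line 28
  7: from resolve_slot, line 19
  8: from main, line 55
  9: from shape_report, line 38
  10: from bind_quota, line 32
  11: from shape_report, line 40
  12: from main, line 57
  13: from map_offsets, line 45
A correct fix: line 42: replace `bound` with `seed_v`.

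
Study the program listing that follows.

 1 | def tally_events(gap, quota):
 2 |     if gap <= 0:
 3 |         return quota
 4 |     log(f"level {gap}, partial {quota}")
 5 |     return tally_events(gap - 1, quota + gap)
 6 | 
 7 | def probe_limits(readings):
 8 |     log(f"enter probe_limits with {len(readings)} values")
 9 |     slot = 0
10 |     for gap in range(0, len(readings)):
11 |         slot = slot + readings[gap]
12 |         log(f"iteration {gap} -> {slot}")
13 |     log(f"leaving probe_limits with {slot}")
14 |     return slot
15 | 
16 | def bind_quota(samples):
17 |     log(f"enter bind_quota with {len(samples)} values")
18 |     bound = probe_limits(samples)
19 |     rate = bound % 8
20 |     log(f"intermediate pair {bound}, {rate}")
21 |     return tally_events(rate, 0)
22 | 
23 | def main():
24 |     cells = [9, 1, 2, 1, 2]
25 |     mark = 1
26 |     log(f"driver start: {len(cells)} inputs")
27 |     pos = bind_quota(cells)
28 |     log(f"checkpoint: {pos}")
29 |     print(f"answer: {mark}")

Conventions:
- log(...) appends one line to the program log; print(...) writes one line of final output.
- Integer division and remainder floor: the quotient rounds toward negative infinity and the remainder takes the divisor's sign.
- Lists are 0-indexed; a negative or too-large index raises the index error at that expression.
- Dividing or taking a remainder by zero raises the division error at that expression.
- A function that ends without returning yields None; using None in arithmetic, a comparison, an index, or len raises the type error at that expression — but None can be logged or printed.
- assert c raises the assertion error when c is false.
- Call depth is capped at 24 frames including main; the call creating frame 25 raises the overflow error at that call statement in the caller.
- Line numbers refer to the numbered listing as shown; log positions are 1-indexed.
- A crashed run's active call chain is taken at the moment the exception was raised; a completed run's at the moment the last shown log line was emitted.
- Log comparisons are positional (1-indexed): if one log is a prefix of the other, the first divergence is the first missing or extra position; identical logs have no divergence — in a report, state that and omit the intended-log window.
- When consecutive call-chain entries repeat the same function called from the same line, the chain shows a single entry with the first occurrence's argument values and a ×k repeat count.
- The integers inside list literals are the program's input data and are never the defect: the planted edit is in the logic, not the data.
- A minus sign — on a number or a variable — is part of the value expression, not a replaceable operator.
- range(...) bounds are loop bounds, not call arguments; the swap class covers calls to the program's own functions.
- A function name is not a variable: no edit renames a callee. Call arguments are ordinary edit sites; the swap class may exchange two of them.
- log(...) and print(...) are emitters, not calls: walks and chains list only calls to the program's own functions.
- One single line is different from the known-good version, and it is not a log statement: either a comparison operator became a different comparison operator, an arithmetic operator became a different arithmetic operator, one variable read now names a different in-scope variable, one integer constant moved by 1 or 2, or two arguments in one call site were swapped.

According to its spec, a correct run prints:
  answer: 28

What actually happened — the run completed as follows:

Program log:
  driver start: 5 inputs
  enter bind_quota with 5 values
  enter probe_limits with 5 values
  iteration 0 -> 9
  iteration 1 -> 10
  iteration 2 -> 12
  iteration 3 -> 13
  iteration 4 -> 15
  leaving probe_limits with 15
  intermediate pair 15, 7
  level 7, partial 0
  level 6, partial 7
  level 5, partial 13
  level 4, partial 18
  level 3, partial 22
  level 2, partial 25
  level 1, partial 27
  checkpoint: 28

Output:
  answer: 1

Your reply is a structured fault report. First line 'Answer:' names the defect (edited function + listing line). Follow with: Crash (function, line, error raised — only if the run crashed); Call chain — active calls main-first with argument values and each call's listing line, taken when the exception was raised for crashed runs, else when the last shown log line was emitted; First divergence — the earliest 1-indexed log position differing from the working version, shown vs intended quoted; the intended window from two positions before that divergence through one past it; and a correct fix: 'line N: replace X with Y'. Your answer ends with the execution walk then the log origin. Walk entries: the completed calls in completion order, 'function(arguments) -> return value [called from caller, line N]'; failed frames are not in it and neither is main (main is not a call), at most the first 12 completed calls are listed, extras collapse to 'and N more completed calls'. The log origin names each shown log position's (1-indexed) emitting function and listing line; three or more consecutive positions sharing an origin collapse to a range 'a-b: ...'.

Answer: the defect is in main at line 29.
Core observation: Log streams are identical — the defect surfaces only in the printed output.
Call chain: main.
First divergence: none (the log streams are identical).
Execution walk:
  probe_limits([9, 1, 2, 1, 2]) -> 15  [called from bind_quota, line 18]
  tally_events(0, 28) -> 28  [called from tally_events, line 5]
  tally_events(1, 27) -> 28  [called from tally_events, line 5]
  tally_events(2, 25) -> 28  [called from tally_events, line 5]
  tally_events(3, 22) -> 28  [called from tally_events, line 5]
  tally_events(4, 18) -> 28  [called from tally_events, line 5]
  tally_events(5, 13) -> 28  [called from tally_events, line 5]
  tally_events(6, 7) -> 28  [called from tally_events, line 5]
  tally_events(7, 0) -> 28  [called from bind_quota, line 21]
  bind_quota([9, 1, 2, 1, 2]) -> 28  [called from main, line 27]
Origin of each log line:
  1: logged in main at line 26
  2: logged in bind_quota at line 17
  3: logged in probe_limits at line 8
  4-8: logged in probe_limits at line 12
  9: logged in probe_limits at line 13
  10: logged in bind_quota at line 20
  11-17: logged in tally_events at line 4
  18: logged in main at line 28
A correct fix: line 29: replace `mark` with `pos`.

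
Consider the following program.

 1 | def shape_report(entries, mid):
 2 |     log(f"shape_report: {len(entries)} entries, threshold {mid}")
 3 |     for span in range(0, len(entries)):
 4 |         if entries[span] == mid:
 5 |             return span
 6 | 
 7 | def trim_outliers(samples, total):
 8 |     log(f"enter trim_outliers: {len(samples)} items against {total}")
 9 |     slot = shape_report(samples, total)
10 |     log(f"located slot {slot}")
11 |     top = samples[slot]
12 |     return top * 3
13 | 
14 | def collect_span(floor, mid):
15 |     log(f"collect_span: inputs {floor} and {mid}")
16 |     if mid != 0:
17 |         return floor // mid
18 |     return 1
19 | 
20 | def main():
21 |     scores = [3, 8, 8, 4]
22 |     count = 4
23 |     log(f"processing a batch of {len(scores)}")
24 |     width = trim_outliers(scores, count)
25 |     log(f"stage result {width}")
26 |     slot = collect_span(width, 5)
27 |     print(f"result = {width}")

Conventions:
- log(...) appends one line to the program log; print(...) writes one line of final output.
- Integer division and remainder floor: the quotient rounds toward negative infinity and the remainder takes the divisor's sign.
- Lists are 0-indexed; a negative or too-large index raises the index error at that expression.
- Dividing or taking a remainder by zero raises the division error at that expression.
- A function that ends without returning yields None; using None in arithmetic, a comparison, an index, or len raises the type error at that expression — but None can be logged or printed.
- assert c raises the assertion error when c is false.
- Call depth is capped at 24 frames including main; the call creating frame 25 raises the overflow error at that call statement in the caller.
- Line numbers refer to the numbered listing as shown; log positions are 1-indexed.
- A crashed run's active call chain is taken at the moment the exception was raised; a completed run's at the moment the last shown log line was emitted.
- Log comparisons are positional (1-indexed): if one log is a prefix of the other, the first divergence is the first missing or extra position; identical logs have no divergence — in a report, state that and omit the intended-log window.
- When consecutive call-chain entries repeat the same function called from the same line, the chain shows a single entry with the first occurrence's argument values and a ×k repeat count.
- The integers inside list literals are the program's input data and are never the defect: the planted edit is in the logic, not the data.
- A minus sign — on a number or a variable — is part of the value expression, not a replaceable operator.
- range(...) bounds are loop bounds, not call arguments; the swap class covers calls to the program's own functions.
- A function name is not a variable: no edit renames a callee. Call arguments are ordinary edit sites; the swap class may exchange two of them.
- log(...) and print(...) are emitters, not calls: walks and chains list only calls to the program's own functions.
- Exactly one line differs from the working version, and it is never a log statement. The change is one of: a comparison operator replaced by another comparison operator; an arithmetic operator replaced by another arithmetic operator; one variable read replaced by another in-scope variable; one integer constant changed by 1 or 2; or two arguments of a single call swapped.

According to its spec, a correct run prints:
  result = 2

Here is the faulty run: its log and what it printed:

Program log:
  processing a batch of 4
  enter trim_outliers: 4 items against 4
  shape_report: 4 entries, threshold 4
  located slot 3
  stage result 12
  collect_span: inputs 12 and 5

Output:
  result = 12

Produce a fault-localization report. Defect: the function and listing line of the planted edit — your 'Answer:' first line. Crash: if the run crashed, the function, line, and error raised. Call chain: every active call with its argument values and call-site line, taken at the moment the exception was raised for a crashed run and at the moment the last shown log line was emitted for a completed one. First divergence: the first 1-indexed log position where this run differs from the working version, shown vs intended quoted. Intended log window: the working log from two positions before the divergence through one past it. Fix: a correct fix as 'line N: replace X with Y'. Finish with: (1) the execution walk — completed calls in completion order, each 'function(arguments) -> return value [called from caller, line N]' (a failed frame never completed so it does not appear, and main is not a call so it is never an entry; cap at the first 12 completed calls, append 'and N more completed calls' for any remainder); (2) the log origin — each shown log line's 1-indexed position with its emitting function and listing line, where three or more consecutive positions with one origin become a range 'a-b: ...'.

Answer: the defect is in main at line 27.
Core observation: Nothing in the log betrays the bug — only the output does.
Call chain: main -> collect_span(12, 5) (called at line 26).
First divergence: none; the two logs match at every position.
Execution walk:
  shape_report([3, 8, 8, 4], 4) -> 3  [called from trim_outliers, line 9]
  trim_outliers([3, 8, 8, 4], 4) -> 12  [called from main, line 24]
  collect_span(12, 5) -> 2  [called from main, line 26]
Origin of each log line:
  1: logged in main at line 23
  2: logged in trim_outliers at line 8
  3: logged in shape_report at line 2
  4: logged in trim_outliers at line 10
  5: logged in main at line 25
  6: logged in collect_span at line 15
A correct fix: line 27: replace `width` with `slot`.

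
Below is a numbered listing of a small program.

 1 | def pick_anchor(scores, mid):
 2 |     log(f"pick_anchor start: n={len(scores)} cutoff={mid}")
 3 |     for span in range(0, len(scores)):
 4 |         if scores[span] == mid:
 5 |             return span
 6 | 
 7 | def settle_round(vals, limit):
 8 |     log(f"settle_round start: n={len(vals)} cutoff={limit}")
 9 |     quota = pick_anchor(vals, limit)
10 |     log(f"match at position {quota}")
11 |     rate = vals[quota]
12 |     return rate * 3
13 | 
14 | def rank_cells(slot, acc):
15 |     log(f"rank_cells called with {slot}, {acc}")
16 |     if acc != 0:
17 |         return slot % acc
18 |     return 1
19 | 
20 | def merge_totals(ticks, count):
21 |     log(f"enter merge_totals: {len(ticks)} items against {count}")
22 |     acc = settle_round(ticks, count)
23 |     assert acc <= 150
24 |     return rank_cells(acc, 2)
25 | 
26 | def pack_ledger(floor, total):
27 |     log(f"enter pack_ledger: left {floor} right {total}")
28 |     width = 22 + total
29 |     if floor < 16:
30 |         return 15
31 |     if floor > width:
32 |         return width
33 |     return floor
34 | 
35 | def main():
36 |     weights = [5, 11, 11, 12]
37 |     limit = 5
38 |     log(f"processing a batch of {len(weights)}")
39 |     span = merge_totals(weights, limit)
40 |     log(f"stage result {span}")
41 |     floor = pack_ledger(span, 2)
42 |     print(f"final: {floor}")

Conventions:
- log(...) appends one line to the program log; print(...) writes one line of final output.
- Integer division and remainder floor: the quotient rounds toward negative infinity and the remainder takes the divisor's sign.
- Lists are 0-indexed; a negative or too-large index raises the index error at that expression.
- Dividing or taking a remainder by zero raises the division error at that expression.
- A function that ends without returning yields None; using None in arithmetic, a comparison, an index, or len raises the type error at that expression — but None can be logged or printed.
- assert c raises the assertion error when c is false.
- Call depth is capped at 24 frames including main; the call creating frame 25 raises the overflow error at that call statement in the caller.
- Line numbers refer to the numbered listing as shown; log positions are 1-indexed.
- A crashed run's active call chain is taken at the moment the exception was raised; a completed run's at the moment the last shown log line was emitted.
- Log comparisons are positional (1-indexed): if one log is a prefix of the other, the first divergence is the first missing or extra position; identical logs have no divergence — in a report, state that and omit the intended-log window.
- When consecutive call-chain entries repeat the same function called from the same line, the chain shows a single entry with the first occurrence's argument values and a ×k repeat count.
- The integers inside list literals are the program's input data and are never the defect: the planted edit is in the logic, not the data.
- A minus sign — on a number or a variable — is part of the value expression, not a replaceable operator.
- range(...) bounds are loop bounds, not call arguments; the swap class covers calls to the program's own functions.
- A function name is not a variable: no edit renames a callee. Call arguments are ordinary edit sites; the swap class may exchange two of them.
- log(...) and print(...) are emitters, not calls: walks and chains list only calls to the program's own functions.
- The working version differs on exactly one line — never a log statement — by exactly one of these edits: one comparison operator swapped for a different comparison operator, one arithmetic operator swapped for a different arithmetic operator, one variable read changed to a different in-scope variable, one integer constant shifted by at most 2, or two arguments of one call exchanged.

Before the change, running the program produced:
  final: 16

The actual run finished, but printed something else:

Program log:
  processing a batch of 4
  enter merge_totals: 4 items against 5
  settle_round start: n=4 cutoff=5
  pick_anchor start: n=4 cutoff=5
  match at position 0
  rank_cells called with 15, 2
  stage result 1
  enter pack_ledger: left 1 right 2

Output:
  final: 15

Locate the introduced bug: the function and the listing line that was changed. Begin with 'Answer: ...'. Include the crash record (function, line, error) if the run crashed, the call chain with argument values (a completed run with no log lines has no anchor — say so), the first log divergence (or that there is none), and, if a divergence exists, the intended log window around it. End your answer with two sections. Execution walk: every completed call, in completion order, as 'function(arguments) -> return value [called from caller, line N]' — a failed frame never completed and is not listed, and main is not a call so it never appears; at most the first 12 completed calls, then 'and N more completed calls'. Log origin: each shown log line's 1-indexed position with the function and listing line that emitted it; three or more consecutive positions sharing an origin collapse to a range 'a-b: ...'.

Answer: the defect is in pack_ledger at line 30.
Key observation: Nothing in the log betrays the bug — only the output does.
Call chain: main -> pack_ledger(1, 2) (called at line 41).
First divergence: none — the logs agree in full.
Execution walk:
  pick_anchor([5, 11, 11, 12], 5) -> 0  [called from settle_round, line 9]
  settle_round([5, 11, 11, 12], 5) -> 15  [called from merge_totals, line 22]
  rank_cells(15, 2) -> 1  [called from merge_totals, line 24]
  merge_totals([5, 11, 11, 12], 5) -> 1  [called from main, line 39]
  pack_ledger(1, 2) -> 15  [called from main, line 41]
Log origin:
  1 — main, line 38
  2 — merge_totals, line 21
  3 — settle_round, line 8
  4 — pick_anchor, line 2
  5 — settle_round, line 10
  6 — rank_cells, line 15
  7 — main, line 40
  8 — pack_ledger, line 27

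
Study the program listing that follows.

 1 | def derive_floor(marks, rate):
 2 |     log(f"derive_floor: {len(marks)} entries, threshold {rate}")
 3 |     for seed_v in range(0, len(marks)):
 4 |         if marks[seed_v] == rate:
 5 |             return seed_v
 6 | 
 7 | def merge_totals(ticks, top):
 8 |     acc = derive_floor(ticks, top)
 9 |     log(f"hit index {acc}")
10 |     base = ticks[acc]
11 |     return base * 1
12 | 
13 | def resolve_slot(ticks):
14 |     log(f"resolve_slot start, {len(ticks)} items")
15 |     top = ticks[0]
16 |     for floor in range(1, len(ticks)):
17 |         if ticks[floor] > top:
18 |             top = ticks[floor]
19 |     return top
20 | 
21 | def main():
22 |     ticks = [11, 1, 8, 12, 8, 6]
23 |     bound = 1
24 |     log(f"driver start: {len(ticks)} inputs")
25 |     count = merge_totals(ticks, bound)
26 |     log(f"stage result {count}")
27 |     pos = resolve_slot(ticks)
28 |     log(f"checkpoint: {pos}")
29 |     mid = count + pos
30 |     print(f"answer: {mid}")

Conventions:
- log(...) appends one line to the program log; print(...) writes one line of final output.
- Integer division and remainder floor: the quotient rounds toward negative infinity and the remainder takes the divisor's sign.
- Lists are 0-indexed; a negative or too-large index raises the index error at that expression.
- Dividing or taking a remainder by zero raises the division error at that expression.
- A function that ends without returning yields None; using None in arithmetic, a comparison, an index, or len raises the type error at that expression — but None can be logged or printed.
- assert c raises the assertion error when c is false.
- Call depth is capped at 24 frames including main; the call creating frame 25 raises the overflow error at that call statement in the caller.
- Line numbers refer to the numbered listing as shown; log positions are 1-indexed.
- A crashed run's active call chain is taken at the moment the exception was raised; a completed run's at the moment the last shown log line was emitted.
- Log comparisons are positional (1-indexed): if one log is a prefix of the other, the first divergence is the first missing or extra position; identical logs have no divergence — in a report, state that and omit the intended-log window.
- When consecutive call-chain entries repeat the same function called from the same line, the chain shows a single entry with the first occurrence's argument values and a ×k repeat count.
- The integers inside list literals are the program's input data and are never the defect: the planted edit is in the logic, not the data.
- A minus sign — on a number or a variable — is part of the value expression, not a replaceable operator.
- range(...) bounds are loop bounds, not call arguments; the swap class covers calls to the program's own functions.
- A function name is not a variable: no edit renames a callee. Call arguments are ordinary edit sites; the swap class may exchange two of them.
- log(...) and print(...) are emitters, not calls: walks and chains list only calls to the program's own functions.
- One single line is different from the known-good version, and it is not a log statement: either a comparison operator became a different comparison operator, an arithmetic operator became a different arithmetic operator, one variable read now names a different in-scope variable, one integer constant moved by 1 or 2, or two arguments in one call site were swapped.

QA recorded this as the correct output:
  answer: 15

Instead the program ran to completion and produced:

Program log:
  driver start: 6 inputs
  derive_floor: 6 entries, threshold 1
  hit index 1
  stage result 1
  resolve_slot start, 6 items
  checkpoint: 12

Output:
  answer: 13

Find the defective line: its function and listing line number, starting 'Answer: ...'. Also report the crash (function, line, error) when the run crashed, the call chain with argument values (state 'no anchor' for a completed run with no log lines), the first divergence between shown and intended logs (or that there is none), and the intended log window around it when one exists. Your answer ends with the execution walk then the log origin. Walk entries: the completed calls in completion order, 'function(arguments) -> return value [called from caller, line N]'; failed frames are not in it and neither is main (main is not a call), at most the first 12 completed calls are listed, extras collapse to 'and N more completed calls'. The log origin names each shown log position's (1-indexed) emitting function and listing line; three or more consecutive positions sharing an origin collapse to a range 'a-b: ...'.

Answer: the defect is in merge_totals at line 11.
The tell: The log first diverges at position 4: the faulty run prints 'stage result 1' where the working version prints 'stage result 3'.
Call chain: main.
First divergence: position 4 — shown 'stage result 1', intended 'stage result 3'.
Intended log window:
  2: derive_floor: 6 entries, threshold 1
  3: hit index 1
  4: stage result 3
  5: resolve_slot start, 6 items
Execution walk:
  derive_floor([11, 1, 8, 12, 8, 6], 1) -> 1  [called from merge_totals, line 8]
  merge_totals([11, 1, 8, 12, 8, 6], 1) -> 1  [called from main, line 25]
  resolve_slot([11, 1, 8, 12, 8, 6]) -> 12  [called from main, line 27]
Log origins:
  1 — main, line 24
  2 — derive_floor, line 2
  3 — merge_totals, line 9
  4 — main, line 26
  5 — resolve_slot, line 14
  6 — main, line 28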